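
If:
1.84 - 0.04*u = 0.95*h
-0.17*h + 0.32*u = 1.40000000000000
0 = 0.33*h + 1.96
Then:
No Solution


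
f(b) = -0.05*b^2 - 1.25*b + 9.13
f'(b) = -0.1*b - 1.25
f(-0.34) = 9.55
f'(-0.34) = -1.22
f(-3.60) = 12.98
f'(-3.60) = -0.89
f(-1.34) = 10.72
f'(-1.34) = -1.12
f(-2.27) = 11.71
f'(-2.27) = -1.02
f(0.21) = 8.87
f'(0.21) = -1.27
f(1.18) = 7.59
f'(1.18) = -1.37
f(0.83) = 8.06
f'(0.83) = -1.33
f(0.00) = 9.13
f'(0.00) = -1.25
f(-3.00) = 12.43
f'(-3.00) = -0.95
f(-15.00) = 16.63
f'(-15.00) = 0.25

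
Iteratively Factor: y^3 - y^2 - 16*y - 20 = (y + 2)*(y^2 - 3*y - 10) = (y + 2)^2*(y - 5)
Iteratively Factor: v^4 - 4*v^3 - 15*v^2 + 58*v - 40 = (v - 2)*(v^3 - 2*v^2 - 19*v + 20) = (v - 2)*(v - 1)*(v^2 - v - 20) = (v - 5)*(v - 2)*(v - 1)*(v + 4)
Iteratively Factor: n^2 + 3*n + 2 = (n + 1)*(n + 2)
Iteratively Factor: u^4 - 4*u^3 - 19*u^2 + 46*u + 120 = (u - 5)*(u^3 + u^2 - 14*u - 24) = (u - 5)*(u - 4)*(u^2 + 5*u + 6) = (u - 5)*(u - 4)*(u + 3)*(u + 2)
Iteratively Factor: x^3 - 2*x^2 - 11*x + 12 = (x + 3)*(x^2 - 5*x + 4) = (x - 1)*(x + 3)*(x - 4)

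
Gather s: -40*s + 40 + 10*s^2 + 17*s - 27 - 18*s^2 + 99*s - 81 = -8*s^2 + 76*s - 68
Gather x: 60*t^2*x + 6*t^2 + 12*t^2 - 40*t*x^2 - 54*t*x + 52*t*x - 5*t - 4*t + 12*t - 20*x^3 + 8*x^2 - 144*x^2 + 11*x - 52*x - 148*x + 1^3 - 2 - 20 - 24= 18*t^2 + 3*t - 20*x^3 + x^2*(-40*t - 136) + x*(60*t^2 - 2*t - 189) - 45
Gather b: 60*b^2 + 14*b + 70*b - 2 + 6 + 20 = 60*b^2 + 84*b + 24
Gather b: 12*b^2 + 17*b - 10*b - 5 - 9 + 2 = 12*b^2 + 7*b - 12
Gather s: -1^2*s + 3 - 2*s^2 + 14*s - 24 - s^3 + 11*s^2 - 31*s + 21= -s^3 + 9*s^2 - 18*s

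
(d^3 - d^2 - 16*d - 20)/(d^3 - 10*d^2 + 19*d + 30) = (d^2 + 4*d + 4)/(d^2 - 5*d - 6)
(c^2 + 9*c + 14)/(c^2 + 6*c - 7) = (c + 2)/(c - 1)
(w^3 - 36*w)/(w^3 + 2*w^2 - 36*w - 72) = w/(w + 2)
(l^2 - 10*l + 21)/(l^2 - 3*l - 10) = (-l^2 + 10*l - 21)/(-l^2 + 3*l + 10)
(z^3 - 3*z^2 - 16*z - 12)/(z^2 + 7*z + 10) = (z^2 - 5*z - 6)/(z + 5)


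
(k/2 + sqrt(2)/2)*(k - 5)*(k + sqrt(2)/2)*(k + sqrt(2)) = k^4/2 - 5*k^3/2 + 5*sqrt(2)*k^3/4 - 25*sqrt(2)*k^2/4 + 2*k^2 - 10*k + sqrt(2)*k/2 - 5*sqrt(2)/2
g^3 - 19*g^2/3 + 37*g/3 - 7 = (g - 3)*(g - 7/3)*(g - 1)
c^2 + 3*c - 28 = (c - 4)*(c + 7)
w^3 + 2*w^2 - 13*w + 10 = (w - 2)*(w - 1)*(w + 5)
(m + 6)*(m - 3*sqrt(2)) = m^2 - 3*sqrt(2)*m + 6*m - 18*sqrt(2)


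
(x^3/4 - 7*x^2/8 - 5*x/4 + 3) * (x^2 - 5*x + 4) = x^5/4 - 17*x^4/8 + 33*x^3/8 + 23*x^2/4 - 20*x + 12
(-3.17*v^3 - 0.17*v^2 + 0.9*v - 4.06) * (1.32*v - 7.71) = -4.1844*v^4 + 24.2163*v^3 + 2.4987*v^2 - 12.2982*v + 31.3026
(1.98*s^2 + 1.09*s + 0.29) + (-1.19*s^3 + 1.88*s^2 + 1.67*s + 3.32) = -1.19*s^3 + 3.86*s^2 + 2.76*s + 3.61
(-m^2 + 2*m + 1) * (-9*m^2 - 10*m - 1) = 9*m^4 - 8*m^3 - 28*m^2 - 12*m - 1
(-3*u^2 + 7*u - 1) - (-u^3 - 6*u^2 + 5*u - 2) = u^3 + 3*u^2 + 2*u + 1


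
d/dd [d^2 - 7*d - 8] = 2*d - 7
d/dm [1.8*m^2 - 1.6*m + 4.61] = 3.6*m - 1.6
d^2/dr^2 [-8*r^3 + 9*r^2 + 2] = 18 - 48*r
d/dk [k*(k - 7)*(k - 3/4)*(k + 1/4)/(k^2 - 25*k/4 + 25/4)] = (128*k^5 - 1680*k^4 + 7600*k^3 - 10409*k^2 + 2650*k + 525)/(4*(16*k^4 - 200*k^3 + 825*k^2 - 1250*k + 625))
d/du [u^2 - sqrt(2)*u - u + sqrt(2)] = 2*u - sqrt(2) - 1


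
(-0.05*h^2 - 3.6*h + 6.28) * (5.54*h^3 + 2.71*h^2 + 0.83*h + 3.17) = -0.277*h^5 - 20.0795*h^4 + 24.9937*h^3 + 13.8723*h^2 - 6.1996*h + 19.9076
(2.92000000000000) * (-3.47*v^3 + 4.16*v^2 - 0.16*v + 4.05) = -10.1324*v^3 + 12.1472*v^2 - 0.4672*v + 11.826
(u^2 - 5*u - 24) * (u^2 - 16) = u^4 - 5*u^3 - 40*u^2 + 80*u + 384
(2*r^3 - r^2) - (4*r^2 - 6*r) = 2*r^3 - 5*r^2 + 6*r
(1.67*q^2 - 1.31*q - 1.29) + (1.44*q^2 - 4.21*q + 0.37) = 3.11*q^2 - 5.52*q - 0.92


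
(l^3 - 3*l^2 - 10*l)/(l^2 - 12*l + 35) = l*(l + 2)/(l - 7)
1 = 1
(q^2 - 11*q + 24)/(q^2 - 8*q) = (q - 3)/q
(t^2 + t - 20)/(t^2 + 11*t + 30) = (t - 4)/(t + 6)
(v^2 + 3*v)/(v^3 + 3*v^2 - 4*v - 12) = v/(v^2 - 4)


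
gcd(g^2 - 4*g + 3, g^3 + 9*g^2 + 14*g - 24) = g - 1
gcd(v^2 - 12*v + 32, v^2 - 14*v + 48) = v - 8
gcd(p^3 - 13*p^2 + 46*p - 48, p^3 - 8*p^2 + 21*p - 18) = p^2 - 5*p + 6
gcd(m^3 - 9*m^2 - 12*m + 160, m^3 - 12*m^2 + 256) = m^2 - 4*m - 32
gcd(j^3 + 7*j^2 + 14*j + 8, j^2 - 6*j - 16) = j + 2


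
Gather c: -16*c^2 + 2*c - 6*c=-16*c^2 - 4*c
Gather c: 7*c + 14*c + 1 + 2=21*c + 3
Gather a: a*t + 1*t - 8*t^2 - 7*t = a*t - 8*t^2 - 6*t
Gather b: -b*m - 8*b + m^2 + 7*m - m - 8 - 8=b*(-m - 8) + m^2 + 6*m - 16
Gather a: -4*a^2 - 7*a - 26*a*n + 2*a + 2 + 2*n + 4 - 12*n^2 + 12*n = -4*a^2 + a*(-26*n - 5) - 12*n^2 + 14*n + 6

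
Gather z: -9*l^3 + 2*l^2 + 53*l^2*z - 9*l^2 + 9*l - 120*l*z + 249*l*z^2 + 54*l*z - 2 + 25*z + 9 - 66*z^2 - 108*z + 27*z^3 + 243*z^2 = -9*l^3 - 7*l^2 + 9*l + 27*z^3 + z^2*(249*l + 177) + z*(53*l^2 - 66*l - 83) + 7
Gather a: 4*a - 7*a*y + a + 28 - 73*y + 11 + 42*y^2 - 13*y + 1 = a*(5 - 7*y) + 42*y^2 - 86*y + 40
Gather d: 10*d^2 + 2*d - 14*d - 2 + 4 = 10*d^2 - 12*d + 2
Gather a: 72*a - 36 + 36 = 72*a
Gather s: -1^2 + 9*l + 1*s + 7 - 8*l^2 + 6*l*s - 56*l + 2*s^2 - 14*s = -8*l^2 - 47*l + 2*s^2 + s*(6*l - 13) + 6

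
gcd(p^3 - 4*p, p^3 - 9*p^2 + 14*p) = p^2 - 2*p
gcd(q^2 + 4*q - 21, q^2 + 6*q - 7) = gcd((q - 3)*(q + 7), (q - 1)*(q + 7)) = q + 7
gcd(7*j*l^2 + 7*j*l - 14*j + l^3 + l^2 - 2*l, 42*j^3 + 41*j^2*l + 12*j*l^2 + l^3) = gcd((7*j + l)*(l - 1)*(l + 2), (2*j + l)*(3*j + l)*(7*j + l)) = 7*j + l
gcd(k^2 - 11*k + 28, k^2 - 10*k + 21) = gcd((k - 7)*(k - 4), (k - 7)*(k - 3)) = k - 7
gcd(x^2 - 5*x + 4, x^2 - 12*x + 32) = x - 4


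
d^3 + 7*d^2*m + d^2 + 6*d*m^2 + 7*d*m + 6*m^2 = (d + 1)*(d + m)*(d + 6*m)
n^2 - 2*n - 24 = (n - 6)*(n + 4)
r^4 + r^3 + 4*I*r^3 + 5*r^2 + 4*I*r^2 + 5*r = r*(r + 1)*(r - I)*(r + 5*I)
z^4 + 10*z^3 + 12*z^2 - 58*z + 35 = (z - 1)^2*(z + 5)*(z + 7)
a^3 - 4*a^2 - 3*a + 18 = (a - 3)^2*(a + 2)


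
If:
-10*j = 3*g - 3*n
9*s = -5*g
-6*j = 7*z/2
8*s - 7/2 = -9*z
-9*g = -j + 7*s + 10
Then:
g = -19881/10496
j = 1673/5248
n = -26183/31488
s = 11045/10496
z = -717/1312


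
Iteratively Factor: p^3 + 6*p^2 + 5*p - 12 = (p + 4)*(p^2 + 2*p - 3) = (p + 3)*(p + 4)*(p - 1)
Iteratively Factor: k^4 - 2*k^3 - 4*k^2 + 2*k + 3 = (k + 1)*(k^3 - 3*k^2 - k + 3) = (k - 1)*(k + 1)*(k^2 - 2*k - 3) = (k - 1)*(k + 1)^2*(k - 3)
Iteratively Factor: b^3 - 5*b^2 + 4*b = (b)*(b^2 - 5*b + 4) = b*(b - 4)*(b - 1)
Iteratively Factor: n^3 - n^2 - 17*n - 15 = (n - 5)*(n^2 + 4*n + 3) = (n - 5)*(n + 1)*(n + 3)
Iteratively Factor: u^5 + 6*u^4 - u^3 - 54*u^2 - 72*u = (u + 2)*(u^4 + 4*u^3 - 9*u^2 - 36*u) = (u + 2)*(u + 3)*(u^3 + u^2 - 12*u) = (u - 3)*(u + 2)*(u + 3)*(u^2 + 4*u) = u*(u - 3)*(u + 2)*(u + 3)*(u + 4)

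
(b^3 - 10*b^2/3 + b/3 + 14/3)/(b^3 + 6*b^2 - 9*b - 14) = (b - 7/3)/(b + 7)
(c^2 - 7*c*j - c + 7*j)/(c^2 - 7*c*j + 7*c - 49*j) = (c - 1)/(c + 7)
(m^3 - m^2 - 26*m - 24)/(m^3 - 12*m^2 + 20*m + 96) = (m^2 + 5*m + 4)/(m^2 - 6*m - 16)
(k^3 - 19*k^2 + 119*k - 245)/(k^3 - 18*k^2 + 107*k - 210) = (k - 7)/(k - 6)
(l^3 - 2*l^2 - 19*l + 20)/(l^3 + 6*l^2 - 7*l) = (l^2 - l - 20)/(l*(l + 7))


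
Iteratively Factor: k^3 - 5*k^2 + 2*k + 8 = (k - 4)*(k^2 - k - 2) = (k - 4)*(k - 2)*(k + 1)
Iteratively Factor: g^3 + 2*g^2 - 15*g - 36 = (g - 4)*(g^2 + 6*g + 9) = (g - 4)*(g + 3)*(g + 3)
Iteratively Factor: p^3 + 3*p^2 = (p)*(p^2 + 3*p) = p^2*(p + 3)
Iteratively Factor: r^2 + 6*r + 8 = (r + 4)*(r + 2)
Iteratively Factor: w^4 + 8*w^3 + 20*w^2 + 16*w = (w + 2)*(w^3 + 6*w^2 + 8*w) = (w + 2)^2*(w^2 + 4*w) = (w + 2)^2*(w + 4)*(w)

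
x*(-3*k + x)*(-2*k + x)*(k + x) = 6*k^3*x + k^2*x^2 - 4*k*x^3 + x^4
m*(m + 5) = m^2 + 5*m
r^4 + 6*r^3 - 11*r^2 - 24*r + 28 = (r - 2)*(r - 1)*(r + 2)*(r + 7)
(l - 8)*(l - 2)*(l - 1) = l^3 - 11*l^2 + 26*l - 16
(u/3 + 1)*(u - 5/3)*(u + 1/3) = u^3/3 + 5*u^2/9 - 41*u/27 - 5/9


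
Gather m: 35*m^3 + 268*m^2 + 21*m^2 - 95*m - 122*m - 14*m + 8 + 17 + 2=35*m^3 + 289*m^2 - 231*m + 27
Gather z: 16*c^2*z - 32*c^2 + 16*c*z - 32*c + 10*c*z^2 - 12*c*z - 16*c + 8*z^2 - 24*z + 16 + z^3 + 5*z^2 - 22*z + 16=-32*c^2 - 48*c + z^3 + z^2*(10*c + 13) + z*(16*c^2 + 4*c - 46) + 32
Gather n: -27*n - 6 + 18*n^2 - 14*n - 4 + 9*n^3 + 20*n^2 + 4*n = 9*n^3 + 38*n^2 - 37*n - 10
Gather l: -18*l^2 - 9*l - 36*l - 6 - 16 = -18*l^2 - 45*l - 22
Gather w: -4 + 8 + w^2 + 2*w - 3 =w^2 + 2*w + 1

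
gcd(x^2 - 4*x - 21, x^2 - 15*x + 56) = x - 7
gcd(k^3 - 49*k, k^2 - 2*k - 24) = 1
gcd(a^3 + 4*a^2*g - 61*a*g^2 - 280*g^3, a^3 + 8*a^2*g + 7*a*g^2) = a + 7*g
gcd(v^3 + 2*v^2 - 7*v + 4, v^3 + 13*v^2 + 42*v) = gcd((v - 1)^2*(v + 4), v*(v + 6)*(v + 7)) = 1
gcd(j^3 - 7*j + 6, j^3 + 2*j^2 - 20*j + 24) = j - 2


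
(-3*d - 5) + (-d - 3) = -4*d - 8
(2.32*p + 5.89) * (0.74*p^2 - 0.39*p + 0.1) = 1.7168*p^3 + 3.4538*p^2 - 2.0651*p + 0.589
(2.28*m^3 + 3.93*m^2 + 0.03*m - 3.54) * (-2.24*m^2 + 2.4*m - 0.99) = -5.1072*m^5 - 3.3312*m^4 + 7.1076*m^3 + 4.1109*m^2 - 8.5257*m + 3.5046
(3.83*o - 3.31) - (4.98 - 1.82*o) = 5.65*o - 8.29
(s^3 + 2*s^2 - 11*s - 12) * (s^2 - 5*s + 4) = s^5 - 3*s^4 - 17*s^3 + 51*s^2 + 16*s - 48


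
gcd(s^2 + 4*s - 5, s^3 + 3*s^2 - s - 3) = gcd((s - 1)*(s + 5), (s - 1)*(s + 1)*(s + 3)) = s - 1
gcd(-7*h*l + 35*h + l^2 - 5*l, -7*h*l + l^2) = 7*h - l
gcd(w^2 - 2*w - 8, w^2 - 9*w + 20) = w - 4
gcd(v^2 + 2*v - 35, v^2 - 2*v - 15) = v - 5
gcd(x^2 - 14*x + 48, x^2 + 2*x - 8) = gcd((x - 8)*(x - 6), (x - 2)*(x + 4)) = 1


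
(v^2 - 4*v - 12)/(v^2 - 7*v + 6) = (v + 2)/(v - 1)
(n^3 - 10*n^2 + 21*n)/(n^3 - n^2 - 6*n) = (n - 7)/(n + 2)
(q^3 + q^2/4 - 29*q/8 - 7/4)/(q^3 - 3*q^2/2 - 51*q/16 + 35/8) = 2*(2*q + 1)/(4*q - 5)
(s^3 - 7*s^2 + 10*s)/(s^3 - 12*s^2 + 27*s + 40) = s*(s - 2)/(s^2 - 7*s - 8)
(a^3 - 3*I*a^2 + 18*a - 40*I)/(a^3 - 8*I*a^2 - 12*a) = (a^2 - I*a + 20)/(a*(a - 6*I))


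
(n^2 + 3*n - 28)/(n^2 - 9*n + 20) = (n + 7)/(n - 5)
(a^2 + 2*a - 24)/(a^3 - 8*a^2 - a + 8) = (a^2 + 2*a - 24)/(a^3 - 8*a^2 - a + 8)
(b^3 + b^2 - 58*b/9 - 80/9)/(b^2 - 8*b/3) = b + 11/3 + 10/(3*b)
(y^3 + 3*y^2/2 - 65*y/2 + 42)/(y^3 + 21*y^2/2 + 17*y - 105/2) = (y - 4)/(y + 5)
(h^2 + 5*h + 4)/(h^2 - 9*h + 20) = (h^2 + 5*h + 4)/(h^2 - 9*h + 20)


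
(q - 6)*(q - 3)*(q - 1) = q^3 - 10*q^2 + 27*q - 18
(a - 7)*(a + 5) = a^2 - 2*a - 35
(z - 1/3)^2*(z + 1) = z^3 + z^2/3 - 5*z/9 + 1/9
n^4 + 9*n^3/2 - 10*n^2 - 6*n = n*(n - 2)*(n + 1/2)*(n + 6)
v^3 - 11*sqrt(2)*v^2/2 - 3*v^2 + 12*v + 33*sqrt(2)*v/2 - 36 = (v - 3)*(v - 4*sqrt(2))*(v - 3*sqrt(2)/2)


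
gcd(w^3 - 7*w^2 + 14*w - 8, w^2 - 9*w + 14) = w - 2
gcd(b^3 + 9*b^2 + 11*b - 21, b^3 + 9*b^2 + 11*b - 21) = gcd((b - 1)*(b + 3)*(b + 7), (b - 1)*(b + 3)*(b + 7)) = b^3 + 9*b^2 + 11*b - 21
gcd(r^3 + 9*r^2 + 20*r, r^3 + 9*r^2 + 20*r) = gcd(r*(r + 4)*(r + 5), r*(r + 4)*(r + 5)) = r^3 + 9*r^2 + 20*r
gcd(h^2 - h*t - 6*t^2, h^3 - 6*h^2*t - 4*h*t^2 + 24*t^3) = h + 2*t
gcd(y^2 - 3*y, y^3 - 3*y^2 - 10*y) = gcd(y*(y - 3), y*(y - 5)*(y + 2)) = y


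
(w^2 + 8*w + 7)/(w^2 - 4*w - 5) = (w + 7)/(w - 5)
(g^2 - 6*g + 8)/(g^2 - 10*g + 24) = (g - 2)/(g - 6)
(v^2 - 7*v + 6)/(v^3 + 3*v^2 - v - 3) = (v - 6)/(v^2 + 4*v + 3)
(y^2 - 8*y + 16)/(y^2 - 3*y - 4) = (y - 4)/(y + 1)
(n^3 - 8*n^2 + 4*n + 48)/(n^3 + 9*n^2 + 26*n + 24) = (n^2 - 10*n + 24)/(n^2 + 7*n + 12)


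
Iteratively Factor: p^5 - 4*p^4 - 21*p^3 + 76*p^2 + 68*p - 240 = (p - 3)*(p^4 - p^3 - 24*p^2 + 4*p + 80) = (p - 3)*(p + 4)*(p^3 - 5*p^2 - 4*p + 20) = (p - 3)*(p + 2)*(p + 4)*(p^2 - 7*p + 10) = (p - 3)*(p - 2)*(p + 2)*(p + 4)*(p - 5)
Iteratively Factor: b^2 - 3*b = (b - 3)*(b)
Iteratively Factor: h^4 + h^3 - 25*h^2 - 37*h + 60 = (h - 1)*(h^3 + 2*h^2 - 23*h - 60) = (h - 1)*(h + 3)*(h^2 - h - 20) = (h - 5)*(h - 1)*(h + 3)*(h + 4)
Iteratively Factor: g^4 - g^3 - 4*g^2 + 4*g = (g + 2)*(g^3 - 3*g^2 + 2*g) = (g - 2)*(g + 2)*(g^2 - g) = (g - 2)*(g - 1)*(g + 2)*(g)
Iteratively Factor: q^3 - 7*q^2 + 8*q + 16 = (q + 1)*(q^2 - 8*q + 16) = (q - 4)*(q + 1)*(q - 4)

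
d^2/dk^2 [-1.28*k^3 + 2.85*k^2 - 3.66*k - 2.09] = 5.7 - 7.68*k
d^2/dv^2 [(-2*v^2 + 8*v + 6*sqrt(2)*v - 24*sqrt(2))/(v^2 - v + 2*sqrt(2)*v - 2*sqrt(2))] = 4*(3*v^3 + 5*sqrt(2)*v^3 - 42*sqrt(2)*v^2 - 108*v + 60*sqrt(2)*v - 92*sqrt(2) + 60)/(v^6 - 3*v^5 + 6*sqrt(2)*v^5 - 18*sqrt(2)*v^4 + 27*v^4 - 73*v^3 + 34*sqrt(2)*v^3 - 54*sqrt(2)*v^2 + 72*v^2 - 24*v + 48*sqrt(2)*v - 16*sqrt(2))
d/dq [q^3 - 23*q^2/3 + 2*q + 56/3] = 3*q^2 - 46*q/3 + 2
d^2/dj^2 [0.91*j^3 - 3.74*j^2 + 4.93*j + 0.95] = 5.46*j - 7.48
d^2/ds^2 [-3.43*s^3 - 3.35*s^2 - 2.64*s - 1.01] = -20.58*s - 6.7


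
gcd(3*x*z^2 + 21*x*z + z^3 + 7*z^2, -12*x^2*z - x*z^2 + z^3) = 3*x*z + z^2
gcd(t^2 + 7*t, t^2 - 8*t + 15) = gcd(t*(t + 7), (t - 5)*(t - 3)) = 1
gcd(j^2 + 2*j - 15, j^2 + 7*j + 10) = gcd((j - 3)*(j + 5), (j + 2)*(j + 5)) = j + 5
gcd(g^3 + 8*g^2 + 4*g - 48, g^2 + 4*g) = g + 4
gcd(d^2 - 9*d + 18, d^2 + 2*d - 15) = d - 3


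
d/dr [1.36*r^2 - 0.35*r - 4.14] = 2.72*r - 0.35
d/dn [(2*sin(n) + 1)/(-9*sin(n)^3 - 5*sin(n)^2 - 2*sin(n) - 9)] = (36*sin(n)^3 + 37*sin(n)^2 + 10*sin(n) - 16)*cos(n)/(9*sin(n)^3 + 5*sin(n)^2 + 2*sin(n) + 9)^2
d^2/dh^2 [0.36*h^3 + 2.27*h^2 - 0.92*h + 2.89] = 2.16*h + 4.54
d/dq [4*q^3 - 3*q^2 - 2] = 6*q*(2*q - 1)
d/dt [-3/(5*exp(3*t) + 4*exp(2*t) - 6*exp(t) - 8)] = (45*exp(2*t) + 24*exp(t) - 18)*exp(t)/(5*exp(3*t) + 4*exp(2*t) - 6*exp(t) - 8)^2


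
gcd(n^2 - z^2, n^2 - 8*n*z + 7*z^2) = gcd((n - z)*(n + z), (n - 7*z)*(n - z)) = -n + z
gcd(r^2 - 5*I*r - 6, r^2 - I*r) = 1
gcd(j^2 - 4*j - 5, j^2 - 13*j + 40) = j - 5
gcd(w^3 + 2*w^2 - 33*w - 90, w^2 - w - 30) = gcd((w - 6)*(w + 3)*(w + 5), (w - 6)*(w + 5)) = w^2 - w - 30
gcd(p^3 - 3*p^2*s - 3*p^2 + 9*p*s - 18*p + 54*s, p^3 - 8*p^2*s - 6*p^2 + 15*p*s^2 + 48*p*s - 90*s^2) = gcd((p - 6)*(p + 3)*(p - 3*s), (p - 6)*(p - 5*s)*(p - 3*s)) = p^2 - 3*p*s - 6*p + 18*s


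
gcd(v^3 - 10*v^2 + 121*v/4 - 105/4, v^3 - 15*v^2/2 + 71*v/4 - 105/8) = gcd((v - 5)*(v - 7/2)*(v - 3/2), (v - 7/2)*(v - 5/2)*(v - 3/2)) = v^2 - 5*v + 21/4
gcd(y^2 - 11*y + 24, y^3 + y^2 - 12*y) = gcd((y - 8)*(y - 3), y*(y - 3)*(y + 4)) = y - 3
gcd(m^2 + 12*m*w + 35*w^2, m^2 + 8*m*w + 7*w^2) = m + 7*w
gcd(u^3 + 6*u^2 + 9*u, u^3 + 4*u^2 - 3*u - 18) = u^2 + 6*u + 9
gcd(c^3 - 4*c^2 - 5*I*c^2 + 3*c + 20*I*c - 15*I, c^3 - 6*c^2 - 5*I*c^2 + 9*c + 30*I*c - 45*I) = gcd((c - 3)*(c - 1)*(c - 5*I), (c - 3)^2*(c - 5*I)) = c^2 + c*(-3 - 5*I) + 15*I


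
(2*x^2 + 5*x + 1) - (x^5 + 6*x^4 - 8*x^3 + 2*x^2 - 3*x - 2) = -x^5 - 6*x^4 + 8*x^3 + 8*x + 3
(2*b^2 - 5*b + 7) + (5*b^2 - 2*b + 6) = 7*b^2 - 7*b + 13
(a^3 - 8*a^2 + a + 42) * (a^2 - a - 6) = a^5 - 9*a^4 + 3*a^3 + 89*a^2 - 48*a - 252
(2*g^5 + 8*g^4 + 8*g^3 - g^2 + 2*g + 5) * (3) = 6*g^5 + 24*g^4 + 24*g^3 - 3*g^2 + 6*g + 15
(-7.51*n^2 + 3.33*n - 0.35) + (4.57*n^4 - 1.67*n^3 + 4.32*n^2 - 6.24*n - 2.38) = 4.57*n^4 - 1.67*n^3 - 3.19*n^2 - 2.91*n - 2.73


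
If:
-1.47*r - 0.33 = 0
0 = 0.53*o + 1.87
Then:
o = -3.53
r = -0.22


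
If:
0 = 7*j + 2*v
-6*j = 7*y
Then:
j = -7*y/6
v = 49*y/12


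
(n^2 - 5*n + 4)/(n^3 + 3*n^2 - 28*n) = (n - 1)/(n*(n + 7))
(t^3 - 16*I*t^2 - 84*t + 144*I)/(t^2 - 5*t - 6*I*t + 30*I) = (t^2 - 10*I*t - 24)/(t - 5)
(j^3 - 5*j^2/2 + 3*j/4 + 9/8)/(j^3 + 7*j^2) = (8*j^3 - 20*j^2 + 6*j + 9)/(8*j^2*(j + 7))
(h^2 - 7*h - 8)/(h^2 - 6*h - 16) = (h + 1)/(h + 2)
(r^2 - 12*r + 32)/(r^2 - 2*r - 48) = (r - 4)/(r + 6)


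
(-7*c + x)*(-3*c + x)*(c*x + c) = 21*c^3*x + 21*c^3 - 10*c^2*x^2 - 10*c^2*x + c*x^3 + c*x^2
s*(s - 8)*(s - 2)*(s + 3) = s^4 - 7*s^3 - 14*s^2 + 48*s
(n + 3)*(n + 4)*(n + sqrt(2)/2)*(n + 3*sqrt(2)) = n^4 + 7*sqrt(2)*n^3/2 + 7*n^3 + 15*n^2 + 49*sqrt(2)*n^2/2 + 21*n + 42*sqrt(2)*n + 36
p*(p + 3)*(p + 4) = p^3 + 7*p^2 + 12*p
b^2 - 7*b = b*(b - 7)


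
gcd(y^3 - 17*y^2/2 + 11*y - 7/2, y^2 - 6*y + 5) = y - 1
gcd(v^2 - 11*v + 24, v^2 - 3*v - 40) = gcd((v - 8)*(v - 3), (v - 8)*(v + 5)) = v - 8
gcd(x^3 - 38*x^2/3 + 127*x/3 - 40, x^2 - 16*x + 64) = x - 8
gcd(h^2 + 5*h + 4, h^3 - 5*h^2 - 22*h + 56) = h + 4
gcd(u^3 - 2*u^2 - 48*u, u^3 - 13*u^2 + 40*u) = u^2 - 8*u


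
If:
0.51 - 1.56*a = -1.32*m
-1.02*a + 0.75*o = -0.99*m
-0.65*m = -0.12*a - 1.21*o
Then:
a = 0.98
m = 0.77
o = 0.31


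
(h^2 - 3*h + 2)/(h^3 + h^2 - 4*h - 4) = (h - 1)/(h^2 + 3*h + 2)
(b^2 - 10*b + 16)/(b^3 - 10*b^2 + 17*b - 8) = (b - 2)/(b^2 - 2*b + 1)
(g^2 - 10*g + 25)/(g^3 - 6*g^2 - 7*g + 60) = (g - 5)/(g^2 - g - 12)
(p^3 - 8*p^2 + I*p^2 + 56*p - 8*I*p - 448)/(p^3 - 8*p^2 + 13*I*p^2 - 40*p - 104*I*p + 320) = (p - 7*I)/(p + 5*I)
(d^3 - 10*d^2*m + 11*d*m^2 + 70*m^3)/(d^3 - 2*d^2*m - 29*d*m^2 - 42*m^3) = (d - 5*m)/(d + 3*m)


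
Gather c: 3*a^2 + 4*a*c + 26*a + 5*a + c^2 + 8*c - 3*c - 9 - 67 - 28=3*a^2 + 31*a + c^2 + c*(4*a + 5) - 104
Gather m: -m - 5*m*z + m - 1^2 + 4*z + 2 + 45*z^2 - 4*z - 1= -5*m*z + 45*z^2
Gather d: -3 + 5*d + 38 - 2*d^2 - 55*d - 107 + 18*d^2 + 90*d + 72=16*d^2 + 40*d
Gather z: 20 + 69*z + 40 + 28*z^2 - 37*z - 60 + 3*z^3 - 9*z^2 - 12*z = 3*z^3 + 19*z^2 + 20*z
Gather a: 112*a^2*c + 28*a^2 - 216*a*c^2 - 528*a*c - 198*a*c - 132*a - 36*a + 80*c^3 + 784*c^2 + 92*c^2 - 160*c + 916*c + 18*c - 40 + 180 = a^2*(112*c + 28) + a*(-216*c^2 - 726*c - 168) + 80*c^3 + 876*c^2 + 774*c + 140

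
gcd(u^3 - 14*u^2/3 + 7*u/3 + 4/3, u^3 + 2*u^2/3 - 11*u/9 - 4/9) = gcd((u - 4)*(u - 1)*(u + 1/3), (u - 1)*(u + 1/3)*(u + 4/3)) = u^2 - 2*u/3 - 1/3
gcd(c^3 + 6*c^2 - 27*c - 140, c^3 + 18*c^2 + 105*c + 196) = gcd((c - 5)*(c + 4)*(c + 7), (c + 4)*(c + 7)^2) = c^2 + 11*c + 28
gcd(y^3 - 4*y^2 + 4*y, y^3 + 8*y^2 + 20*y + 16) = 1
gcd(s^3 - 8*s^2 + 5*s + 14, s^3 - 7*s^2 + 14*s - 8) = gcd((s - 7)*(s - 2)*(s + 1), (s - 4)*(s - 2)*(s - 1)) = s - 2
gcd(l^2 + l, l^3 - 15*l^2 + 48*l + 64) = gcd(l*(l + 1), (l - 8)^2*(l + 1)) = l + 1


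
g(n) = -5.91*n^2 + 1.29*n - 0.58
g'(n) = 1.29 - 11.82*n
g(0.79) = -3.25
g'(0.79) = -8.05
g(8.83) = -449.99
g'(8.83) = -103.08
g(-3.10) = -61.37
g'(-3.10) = 37.93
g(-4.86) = -146.44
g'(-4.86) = 58.74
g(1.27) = -8.47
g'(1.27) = -13.72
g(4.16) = -97.49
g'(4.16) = -47.88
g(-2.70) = -47.15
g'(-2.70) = 33.20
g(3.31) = -61.06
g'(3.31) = -37.83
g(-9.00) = -490.90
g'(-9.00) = 107.67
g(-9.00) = -490.90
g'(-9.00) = 107.67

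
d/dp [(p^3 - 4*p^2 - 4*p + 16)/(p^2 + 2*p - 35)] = (p^4 + 4*p^3 - 109*p^2 + 248*p + 108)/(p^4 + 4*p^3 - 66*p^2 - 140*p + 1225)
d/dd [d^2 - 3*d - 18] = 2*d - 3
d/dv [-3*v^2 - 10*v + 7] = -6*v - 10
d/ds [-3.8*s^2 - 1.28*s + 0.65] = -7.6*s - 1.28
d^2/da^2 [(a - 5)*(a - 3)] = 2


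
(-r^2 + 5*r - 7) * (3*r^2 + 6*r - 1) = -3*r^4 + 9*r^3 + 10*r^2 - 47*r + 7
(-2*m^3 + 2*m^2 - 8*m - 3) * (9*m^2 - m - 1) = -18*m^5 + 20*m^4 - 72*m^3 - 21*m^2 + 11*m + 3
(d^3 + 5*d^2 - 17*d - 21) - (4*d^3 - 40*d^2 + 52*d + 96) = -3*d^3 + 45*d^2 - 69*d - 117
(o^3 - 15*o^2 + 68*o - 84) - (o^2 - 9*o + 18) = o^3 - 16*o^2 + 77*o - 102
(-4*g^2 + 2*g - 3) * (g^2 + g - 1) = -4*g^4 - 2*g^3 + 3*g^2 - 5*g + 3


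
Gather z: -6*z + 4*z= -2*z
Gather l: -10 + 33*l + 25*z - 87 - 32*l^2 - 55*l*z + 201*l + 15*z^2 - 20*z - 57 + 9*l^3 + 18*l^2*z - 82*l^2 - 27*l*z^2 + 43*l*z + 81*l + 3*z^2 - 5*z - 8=9*l^3 + l^2*(18*z - 114) + l*(-27*z^2 - 12*z + 315) + 18*z^2 - 162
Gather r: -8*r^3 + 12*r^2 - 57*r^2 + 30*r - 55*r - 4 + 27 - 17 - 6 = -8*r^3 - 45*r^2 - 25*r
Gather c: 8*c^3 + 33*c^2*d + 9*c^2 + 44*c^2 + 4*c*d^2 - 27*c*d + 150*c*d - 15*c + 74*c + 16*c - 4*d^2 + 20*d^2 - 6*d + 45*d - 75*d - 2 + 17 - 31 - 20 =8*c^3 + c^2*(33*d + 53) + c*(4*d^2 + 123*d + 75) + 16*d^2 - 36*d - 36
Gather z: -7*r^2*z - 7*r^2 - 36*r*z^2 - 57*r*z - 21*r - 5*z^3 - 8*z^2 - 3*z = -7*r^2 - 21*r - 5*z^3 + z^2*(-36*r - 8) + z*(-7*r^2 - 57*r - 3)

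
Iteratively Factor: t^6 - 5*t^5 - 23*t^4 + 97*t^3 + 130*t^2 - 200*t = (t - 1)*(t^5 - 4*t^4 - 27*t^3 + 70*t^2 + 200*t) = (t - 1)*(t + 2)*(t^4 - 6*t^3 - 15*t^2 + 100*t) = (t - 1)*(t + 2)*(t + 4)*(t^3 - 10*t^2 + 25*t) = (t - 5)*(t - 1)*(t + 2)*(t + 4)*(t^2 - 5*t) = (t - 5)^2*(t - 1)*(t + 2)*(t + 4)*(t)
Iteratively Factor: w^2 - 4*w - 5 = (w - 5)*(w + 1)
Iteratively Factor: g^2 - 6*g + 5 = (g - 5)*(g - 1)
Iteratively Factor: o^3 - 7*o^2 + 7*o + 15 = (o - 3)*(o^2 - 4*o - 5) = (o - 5)*(o - 3)*(o + 1)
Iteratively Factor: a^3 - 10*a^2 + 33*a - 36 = (a - 4)*(a^2 - 6*a + 9) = (a - 4)*(a - 3)*(a - 3)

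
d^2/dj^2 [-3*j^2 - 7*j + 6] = -6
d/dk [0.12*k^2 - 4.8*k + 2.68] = 0.24*k - 4.8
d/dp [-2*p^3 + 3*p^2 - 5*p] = -6*p^2 + 6*p - 5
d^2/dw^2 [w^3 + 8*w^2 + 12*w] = 6*w + 16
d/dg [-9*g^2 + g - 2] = 1 - 18*g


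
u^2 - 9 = (u - 3)*(u + 3)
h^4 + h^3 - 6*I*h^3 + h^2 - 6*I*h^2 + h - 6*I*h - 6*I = (h - 6*I)*(h - I)*(-I*h + 1)*(I*h + I)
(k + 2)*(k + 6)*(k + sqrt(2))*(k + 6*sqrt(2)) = k^4 + 8*k^3 + 7*sqrt(2)*k^3 + 24*k^2 + 56*sqrt(2)*k^2 + 96*k + 84*sqrt(2)*k + 144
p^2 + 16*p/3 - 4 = (p - 2/3)*(p + 6)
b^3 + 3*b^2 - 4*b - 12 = (b - 2)*(b + 2)*(b + 3)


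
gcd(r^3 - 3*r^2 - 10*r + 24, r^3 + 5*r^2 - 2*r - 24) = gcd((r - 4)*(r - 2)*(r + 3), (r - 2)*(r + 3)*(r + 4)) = r^2 + r - 6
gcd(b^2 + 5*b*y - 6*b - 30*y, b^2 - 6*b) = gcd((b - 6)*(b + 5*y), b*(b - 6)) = b - 6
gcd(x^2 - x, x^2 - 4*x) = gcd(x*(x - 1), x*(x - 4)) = x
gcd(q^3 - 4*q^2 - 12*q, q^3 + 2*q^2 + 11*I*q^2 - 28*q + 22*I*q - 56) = q + 2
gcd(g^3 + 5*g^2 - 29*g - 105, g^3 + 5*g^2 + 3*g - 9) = g + 3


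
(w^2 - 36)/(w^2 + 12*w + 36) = (w - 6)/(w + 6)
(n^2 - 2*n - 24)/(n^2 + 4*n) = (n - 6)/n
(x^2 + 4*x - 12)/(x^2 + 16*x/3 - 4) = 3*(x - 2)/(3*x - 2)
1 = 1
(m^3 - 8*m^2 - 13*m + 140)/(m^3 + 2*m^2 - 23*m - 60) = (m - 7)/(m + 3)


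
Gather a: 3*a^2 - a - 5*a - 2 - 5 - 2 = 3*a^2 - 6*a - 9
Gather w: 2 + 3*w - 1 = 3*w + 1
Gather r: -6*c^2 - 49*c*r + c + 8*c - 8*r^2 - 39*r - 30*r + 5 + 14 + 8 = -6*c^2 + 9*c - 8*r^2 + r*(-49*c - 69) + 27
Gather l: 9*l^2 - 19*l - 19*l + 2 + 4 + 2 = 9*l^2 - 38*l + 8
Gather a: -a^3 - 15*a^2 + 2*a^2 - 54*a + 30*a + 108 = -a^3 - 13*a^2 - 24*a + 108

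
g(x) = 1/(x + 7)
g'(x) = -1/(x + 7)^2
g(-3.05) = 0.25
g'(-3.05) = -0.06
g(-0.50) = 0.15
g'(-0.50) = -0.02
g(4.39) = 0.09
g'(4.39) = -0.01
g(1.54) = 0.12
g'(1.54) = -0.01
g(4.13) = 0.09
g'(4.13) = -0.01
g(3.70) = 0.09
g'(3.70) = -0.01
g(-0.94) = 0.17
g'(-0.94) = -0.03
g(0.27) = 0.14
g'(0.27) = -0.02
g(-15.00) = -0.12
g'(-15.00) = -0.02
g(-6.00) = 1.00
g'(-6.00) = -1.00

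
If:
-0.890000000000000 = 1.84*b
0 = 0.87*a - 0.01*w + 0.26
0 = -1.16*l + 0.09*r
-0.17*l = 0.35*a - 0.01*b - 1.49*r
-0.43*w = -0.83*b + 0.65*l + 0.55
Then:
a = -0.32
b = -0.48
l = -0.01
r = -0.07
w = -2.20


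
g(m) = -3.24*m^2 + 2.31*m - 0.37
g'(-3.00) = 21.75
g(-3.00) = -36.46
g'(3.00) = -17.13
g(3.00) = -22.60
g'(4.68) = -28.02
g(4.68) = -60.52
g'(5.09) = -30.67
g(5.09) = -72.55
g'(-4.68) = 32.64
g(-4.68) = -82.14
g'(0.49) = -0.87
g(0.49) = -0.02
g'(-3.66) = 26.03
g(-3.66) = -52.23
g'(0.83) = -3.07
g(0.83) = -0.68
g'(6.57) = -40.26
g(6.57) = -125.05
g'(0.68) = -2.10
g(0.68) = -0.30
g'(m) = 2.31 - 6.48*m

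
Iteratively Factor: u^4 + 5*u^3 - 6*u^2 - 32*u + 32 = (u + 4)*(u^3 + u^2 - 10*u + 8) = (u - 2)*(u + 4)*(u^2 + 3*u - 4) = (u - 2)*(u - 1)*(u + 4)*(u + 4)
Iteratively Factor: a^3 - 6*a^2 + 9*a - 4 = (a - 1)*(a^2 - 5*a + 4) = (a - 1)^2*(a - 4)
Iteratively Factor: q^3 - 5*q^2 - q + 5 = (q - 1)*(q^2 - 4*q - 5) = (q - 1)*(q + 1)*(q - 5)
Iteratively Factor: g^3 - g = (g + 1)*(g^2 - g) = (g - 1)*(g + 1)*(g)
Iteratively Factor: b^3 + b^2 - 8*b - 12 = (b - 3)*(b^2 + 4*b + 4) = (b - 3)*(b + 2)*(b + 2)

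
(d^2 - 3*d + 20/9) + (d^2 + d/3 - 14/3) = 2*d^2 - 8*d/3 - 22/9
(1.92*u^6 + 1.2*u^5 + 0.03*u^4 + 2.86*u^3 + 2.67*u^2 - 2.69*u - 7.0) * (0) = 0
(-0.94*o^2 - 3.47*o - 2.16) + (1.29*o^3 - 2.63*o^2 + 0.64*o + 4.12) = 1.29*o^3 - 3.57*o^2 - 2.83*o + 1.96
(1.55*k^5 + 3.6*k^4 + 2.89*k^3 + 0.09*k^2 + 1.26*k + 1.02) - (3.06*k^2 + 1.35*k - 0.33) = 1.55*k^5 + 3.6*k^4 + 2.89*k^3 - 2.97*k^2 - 0.0900000000000001*k + 1.35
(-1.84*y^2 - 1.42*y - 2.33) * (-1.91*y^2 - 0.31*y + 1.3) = 3.5144*y^4 + 3.2826*y^3 + 2.4985*y^2 - 1.1237*y - 3.029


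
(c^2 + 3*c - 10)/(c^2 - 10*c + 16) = (c + 5)/(c - 8)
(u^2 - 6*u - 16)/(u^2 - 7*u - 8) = (u + 2)/(u + 1)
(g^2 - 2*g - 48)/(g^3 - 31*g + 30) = (g - 8)/(g^2 - 6*g + 5)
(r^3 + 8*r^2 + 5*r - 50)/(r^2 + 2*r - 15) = (r^2 + 3*r - 10)/(r - 3)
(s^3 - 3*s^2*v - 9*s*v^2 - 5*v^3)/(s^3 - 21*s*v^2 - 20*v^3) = (s + v)/(s + 4*v)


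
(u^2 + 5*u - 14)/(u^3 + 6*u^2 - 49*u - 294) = (u - 2)/(u^2 - u - 42)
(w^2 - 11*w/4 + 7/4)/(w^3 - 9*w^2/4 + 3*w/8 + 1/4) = 2*(4*w^2 - 11*w + 7)/(8*w^3 - 18*w^2 + 3*w + 2)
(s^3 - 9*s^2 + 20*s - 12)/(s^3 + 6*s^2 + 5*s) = (s^3 - 9*s^2 + 20*s - 12)/(s*(s^2 + 6*s + 5))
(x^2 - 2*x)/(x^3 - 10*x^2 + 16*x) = 1/(x - 8)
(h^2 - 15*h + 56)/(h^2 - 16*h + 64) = (h - 7)/(h - 8)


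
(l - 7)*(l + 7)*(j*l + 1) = j*l^3 - 49*j*l + l^2 - 49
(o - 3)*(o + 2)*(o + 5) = o^3 + 4*o^2 - 11*o - 30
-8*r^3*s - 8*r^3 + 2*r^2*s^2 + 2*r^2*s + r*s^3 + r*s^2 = (-2*r + s)*(4*r + s)*(r*s + r)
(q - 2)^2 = q^2 - 4*q + 4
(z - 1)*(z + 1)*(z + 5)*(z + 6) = z^4 + 11*z^3 + 29*z^2 - 11*z - 30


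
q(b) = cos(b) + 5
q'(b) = -sin(b)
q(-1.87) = 4.71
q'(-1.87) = 0.96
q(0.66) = 5.79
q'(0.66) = -0.61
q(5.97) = 5.95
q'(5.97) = 0.31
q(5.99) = 5.96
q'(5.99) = 0.29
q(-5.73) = 5.85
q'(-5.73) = -0.53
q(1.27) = 5.30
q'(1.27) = -0.96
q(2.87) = 4.04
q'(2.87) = -0.27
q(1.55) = 5.02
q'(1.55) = -1.00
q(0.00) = 6.00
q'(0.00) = 0.00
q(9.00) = 4.09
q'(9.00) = -0.41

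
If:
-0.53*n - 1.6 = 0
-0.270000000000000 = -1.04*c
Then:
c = 0.26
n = -3.02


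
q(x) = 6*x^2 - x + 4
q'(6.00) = 71.00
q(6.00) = 214.00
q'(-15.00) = -181.00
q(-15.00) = 1369.00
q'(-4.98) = -60.76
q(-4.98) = 157.78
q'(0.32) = 2.84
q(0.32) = 4.29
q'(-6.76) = -82.12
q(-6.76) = 284.95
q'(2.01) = 23.12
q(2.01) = 26.23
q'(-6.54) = -79.48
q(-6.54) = 267.17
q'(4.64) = 54.68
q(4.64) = 128.54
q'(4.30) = 50.60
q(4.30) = 110.64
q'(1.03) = 11.36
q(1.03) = 9.34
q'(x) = 12*x - 1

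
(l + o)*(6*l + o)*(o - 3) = 6*l^2*o - 18*l^2 + 7*l*o^2 - 21*l*o + o^3 - 3*o^2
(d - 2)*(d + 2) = d^2 - 4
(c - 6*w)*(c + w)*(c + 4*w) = c^3 - c^2*w - 26*c*w^2 - 24*w^3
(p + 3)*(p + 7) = p^2 + 10*p + 21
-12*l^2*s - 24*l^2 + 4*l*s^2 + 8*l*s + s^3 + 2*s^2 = (-2*l + s)*(6*l + s)*(s + 2)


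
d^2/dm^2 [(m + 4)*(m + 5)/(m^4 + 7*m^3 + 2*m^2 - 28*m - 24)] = 2*(3*m^8 + 75*m^7 + 751*m^6 + 3645*m^5 + 8250*m^4 + 6312*m^3 + 576*m^2 + 8016*m + 11168)/(m^12 + 21*m^11 + 153*m^10 + 343*m^9 - 942*m^8 - 5376*m^7 - 3808*m^6 + 18144*m^5 + 34368*m^4 - 1792*m^3 - 52992*m^2 - 48384*m - 13824)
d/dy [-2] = 0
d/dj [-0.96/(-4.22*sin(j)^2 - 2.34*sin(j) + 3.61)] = -(8.1024*sin(j) + 2.2464)*cos(j)/(4.22*sin(j)^2 + 2.34*sin(j) - 3.61)^2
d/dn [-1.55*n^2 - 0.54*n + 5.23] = -3.1*n - 0.54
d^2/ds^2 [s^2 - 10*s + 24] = 2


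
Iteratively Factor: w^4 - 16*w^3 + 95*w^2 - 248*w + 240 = (w - 5)*(w^3 - 11*w^2 + 40*w - 48) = (w - 5)*(w - 4)*(w^2 - 7*w + 12) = (w - 5)*(w - 4)*(w - 3)*(w - 4)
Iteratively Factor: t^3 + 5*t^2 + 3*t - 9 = (t - 1)*(t^2 + 6*t + 9) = (t - 1)*(t + 3)*(t + 3)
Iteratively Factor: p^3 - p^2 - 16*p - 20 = (p - 5)*(p^2 + 4*p + 4) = (p - 5)*(p + 2)*(p + 2)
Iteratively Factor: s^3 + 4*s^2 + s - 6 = (s + 3)*(s^2 + s - 2) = (s - 1)*(s + 3)*(s + 2)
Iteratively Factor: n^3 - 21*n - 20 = (n + 4)*(n^2 - 4*n - 5) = (n + 1)*(n + 4)*(n - 5)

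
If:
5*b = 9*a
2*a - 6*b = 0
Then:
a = 0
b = 0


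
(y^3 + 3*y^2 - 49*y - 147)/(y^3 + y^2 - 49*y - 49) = (y + 3)/(y + 1)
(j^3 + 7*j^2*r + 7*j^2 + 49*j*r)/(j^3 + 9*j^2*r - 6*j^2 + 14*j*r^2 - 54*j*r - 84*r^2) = j*(j + 7)/(j^2 + 2*j*r - 6*j - 12*r)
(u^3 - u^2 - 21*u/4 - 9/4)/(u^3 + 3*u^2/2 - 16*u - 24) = (2*u^2 - 5*u - 3)/(2*(u^2 - 16))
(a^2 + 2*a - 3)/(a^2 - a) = (a + 3)/a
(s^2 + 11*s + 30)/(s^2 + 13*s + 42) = (s + 5)/(s + 7)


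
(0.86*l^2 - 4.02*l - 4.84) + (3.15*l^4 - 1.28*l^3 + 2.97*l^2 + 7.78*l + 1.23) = 3.15*l^4 - 1.28*l^3 + 3.83*l^2 + 3.76*l - 3.61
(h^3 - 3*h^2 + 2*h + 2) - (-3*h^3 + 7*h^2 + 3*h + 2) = 4*h^3 - 10*h^2 - h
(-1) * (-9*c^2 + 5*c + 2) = 9*c^2 - 5*c - 2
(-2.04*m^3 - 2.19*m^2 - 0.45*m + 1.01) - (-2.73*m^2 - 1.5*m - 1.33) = -2.04*m^3 + 0.54*m^2 + 1.05*m + 2.34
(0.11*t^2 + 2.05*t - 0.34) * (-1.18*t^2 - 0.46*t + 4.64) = -0.1298*t^4 - 2.4696*t^3 - 0.0314*t^2 + 9.6684*t - 1.5776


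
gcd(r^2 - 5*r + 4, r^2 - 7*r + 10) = 1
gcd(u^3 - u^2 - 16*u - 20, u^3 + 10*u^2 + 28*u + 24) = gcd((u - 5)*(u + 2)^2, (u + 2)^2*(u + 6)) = u^2 + 4*u + 4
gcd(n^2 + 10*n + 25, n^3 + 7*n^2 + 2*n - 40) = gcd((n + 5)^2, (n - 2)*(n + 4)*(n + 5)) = n + 5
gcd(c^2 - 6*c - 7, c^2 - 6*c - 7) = c^2 - 6*c - 7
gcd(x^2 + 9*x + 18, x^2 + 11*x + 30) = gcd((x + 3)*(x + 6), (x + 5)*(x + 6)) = x + 6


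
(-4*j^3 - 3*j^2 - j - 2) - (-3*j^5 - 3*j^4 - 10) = 3*j^5 + 3*j^4 - 4*j^3 - 3*j^2 - j + 8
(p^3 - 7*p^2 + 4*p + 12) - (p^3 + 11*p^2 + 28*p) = -18*p^2 - 24*p + 12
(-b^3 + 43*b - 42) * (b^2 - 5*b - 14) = -b^5 + 5*b^4 + 57*b^3 - 257*b^2 - 392*b + 588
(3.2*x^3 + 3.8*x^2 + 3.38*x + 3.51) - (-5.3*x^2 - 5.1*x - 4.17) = 3.2*x^3 + 9.1*x^2 + 8.48*x + 7.68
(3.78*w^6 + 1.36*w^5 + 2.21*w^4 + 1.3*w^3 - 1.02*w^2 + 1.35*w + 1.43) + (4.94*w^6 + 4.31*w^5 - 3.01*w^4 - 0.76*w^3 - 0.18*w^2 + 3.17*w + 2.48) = 8.72*w^6 + 5.67*w^5 - 0.8*w^4 + 0.54*w^3 - 1.2*w^2 + 4.52*w + 3.91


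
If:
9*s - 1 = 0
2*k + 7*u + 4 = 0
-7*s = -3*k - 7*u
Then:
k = 43/9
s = 1/9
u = -122/63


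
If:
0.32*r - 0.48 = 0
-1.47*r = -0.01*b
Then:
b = 220.50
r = 1.50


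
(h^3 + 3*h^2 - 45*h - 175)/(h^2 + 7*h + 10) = (h^2 - 2*h - 35)/(h + 2)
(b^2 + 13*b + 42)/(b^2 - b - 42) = (b + 7)/(b - 7)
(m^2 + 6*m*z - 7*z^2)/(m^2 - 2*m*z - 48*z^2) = (-m^2 - 6*m*z + 7*z^2)/(-m^2 + 2*m*z + 48*z^2)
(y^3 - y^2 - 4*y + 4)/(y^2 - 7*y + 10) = (y^2 + y - 2)/(y - 5)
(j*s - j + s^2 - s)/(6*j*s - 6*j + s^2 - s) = (j + s)/(6*j + s)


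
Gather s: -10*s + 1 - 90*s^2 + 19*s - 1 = -90*s^2 + 9*s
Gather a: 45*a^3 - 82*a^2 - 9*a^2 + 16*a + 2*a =45*a^3 - 91*a^2 + 18*a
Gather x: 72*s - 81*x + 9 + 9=72*s - 81*x + 18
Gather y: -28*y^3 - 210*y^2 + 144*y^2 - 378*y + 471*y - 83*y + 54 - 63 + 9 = -28*y^3 - 66*y^2 + 10*y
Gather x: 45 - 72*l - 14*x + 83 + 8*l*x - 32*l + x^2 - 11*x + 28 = -104*l + x^2 + x*(8*l - 25) + 156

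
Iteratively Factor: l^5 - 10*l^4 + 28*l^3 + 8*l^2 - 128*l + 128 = (l - 4)*(l^4 - 6*l^3 + 4*l^2 + 24*l - 32) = (l - 4)*(l - 2)*(l^3 - 4*l^2 - 4*l + 16) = (l - 4)^2*(l - 2)*(l^2 - 4) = (l - 4)^2*(l - 2)*(l + 2)*(l - 2)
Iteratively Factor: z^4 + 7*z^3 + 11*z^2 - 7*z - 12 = (z + 4)*(z^3 + 3*z^2 - z - 3) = (z + 3)*(z + 4)*(z^2 - 1) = (z + 1)*(z + 3)*(z + 4)*(z - 1)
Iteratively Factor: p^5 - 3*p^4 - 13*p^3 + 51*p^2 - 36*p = (p - 3)*(p^4 - 13*p^2 + 12*p) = (p - 3)^2*(p^3 + 3*p^2 - 4*p) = p*(p - 3)^2*(p^2 + 3*p - 4) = p*(p - 3)^2*(p - 1)*(p + 4)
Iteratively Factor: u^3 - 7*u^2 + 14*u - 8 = (u - 1)*(u^2 - 6*u + 8) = (u - 4)*(u - 1)*(u - 2)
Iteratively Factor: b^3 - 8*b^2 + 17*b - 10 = (b - 2)*(b^2 - 6*b + 5) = (b - 2)*(b - 1)*(b - 5)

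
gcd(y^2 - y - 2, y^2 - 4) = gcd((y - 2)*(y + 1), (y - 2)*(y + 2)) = y - 2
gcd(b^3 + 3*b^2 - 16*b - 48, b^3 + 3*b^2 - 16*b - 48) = b^3 + 3*b^2 - 16*b - 48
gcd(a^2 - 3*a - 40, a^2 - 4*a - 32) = a - 8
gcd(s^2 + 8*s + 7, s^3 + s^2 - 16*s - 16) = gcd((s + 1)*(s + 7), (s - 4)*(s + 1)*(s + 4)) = s + 1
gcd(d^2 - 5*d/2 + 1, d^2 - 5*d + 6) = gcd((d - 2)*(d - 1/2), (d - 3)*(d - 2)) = d - 2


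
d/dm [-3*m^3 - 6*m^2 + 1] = 3*m*(-3*m - 4)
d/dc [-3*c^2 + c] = 1 - 6*c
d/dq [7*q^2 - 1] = 14*q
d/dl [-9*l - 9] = -9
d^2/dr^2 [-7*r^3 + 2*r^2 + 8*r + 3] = 4 - 42*r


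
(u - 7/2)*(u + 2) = u^2 - 3*u/2 - 7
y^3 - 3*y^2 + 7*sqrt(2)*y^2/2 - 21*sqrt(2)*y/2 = y*(y - 3)*(y + 7*sqrt(2)/2)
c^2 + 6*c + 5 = (c + 1)*(c + 5)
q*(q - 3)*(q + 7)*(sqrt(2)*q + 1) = sqrt(2)*q^4 + q^3 + 4*sqrt(2)*q^3 - 21*sqrt(2)*q^2 + 4*q^2 - 21*q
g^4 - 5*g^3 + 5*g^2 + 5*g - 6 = (g - 3)*(g - 2)*(g - 1)*(g + 1)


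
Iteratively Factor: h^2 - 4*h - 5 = (h + 1)*(h - 5)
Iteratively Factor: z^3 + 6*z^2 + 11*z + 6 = (z + 1)*(z^2 + 5*z + 6) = (z + 1)*(z + 3)*(z + 2)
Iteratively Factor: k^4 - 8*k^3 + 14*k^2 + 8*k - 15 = (k + 1)*(k^3 - 9*k^2 + 23*k - 15) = (k - 3)*(k + 1)*(k^2 - 6*k + 5) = (k - 3)*(k - 1)*(k + 1)*(k - 5)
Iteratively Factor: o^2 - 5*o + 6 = (o - 2)*(o - 3)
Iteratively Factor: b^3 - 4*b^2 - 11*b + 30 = (b - 2)*(b^2 - 2*b - 15) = (b - 5)*(b - 2)*(b + 3)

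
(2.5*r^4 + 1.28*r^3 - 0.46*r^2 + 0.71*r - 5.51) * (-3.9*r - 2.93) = -9.75*r^5 - 12.317*r^4 - 1.9564*r^3 - 1.4212*r^2 + 19.4087*r + 16.1443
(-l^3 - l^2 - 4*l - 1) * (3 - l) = l^4 - 2*l^3 + l^2 - 11*l - 3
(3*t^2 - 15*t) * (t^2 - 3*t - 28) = 3*t^4 - 24*t^3 - 39*t^2 + 420*t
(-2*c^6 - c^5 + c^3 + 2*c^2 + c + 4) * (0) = 0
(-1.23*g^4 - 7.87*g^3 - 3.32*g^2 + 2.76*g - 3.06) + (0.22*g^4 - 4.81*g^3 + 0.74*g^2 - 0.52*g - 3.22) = -1.01*g^4 - 12.68*g^3 - 2.58*g^2 + 2.24*g - 6.28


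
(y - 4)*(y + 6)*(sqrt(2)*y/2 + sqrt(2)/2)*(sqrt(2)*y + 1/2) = y^4 + sqrt(2)*y^3/4 + 3*y^3 - 22*y^2 + 3*sqrt(2)*y^2/4 - 24*y - 11*sqrt(2)*y/2 - 6*sqrt(2)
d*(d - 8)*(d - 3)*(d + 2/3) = d^4 - 31*d^3/3 + 50*d^2/3 + 16*d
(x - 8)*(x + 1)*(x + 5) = x^3 - 2*x^2 - 43*x - 40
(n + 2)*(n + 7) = n^2 + 9*n + 14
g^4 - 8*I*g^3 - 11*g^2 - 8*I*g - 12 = (g - 6*I)*(g - 2*I)*(g - I)*(g + I)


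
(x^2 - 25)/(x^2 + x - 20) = (x - 5)/(x - 4)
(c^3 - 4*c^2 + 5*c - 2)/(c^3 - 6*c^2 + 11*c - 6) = (c - 1)/(c - 3)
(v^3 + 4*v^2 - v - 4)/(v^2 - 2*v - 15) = (-v^3 - 4*v^2 + v + 4)/(-v^2 + 2*v + 15)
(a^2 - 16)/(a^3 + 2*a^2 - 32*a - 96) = (a - 4)/(a^2 - 2*a - 24)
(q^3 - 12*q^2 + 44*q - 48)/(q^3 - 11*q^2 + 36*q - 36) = (q - 4)/(q - 3)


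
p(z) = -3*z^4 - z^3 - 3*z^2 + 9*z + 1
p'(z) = -12*z^3 - 3*z^2 - 6*z + 9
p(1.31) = -3.44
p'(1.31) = -30.99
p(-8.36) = -14353.30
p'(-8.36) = 6860.82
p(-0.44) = -3.57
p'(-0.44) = 12.08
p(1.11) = 1.37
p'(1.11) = -17.77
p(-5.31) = -2366.72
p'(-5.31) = 1752.93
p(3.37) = -427.95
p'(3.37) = -504.56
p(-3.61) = -533.05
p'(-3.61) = 556.11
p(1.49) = -10.34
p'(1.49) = -46.30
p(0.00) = 1.00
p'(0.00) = 9.00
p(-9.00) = -19277.00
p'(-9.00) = 8568.00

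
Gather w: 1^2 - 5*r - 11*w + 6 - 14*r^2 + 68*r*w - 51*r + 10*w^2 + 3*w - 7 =-14*r^2 - 56*r + 10*w^2 + w*(68*r - 8)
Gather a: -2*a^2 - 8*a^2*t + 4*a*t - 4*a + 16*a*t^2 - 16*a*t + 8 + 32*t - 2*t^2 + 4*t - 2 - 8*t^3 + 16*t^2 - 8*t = a^2*(-8*t - 2) + a*(16*t^2 - 12*t - 4) - 8*t^3 + 14*t^2 + 28*t + 6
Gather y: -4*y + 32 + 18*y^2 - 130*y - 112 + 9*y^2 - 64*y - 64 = 27*y^2 - 198*y - 144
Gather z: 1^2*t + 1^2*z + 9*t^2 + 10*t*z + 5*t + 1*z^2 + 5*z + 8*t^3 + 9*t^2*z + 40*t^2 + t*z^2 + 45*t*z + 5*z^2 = 8*t^3 + 49*t^2 + 6*t + z^2*(t + 6) + z*(9*t^2 + 55*t + 6)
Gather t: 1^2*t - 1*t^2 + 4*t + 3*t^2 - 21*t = 2*t^2 - 16*t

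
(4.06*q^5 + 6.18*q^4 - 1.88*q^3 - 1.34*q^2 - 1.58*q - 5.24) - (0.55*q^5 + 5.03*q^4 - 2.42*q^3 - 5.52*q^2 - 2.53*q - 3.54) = 3.51*q^5 + 1.15*q^4 + 0.54*q^3 + 4.18*q^2 + 0.95*q - 1.7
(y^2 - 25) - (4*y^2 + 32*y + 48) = -3*y^2 - 32*y - 73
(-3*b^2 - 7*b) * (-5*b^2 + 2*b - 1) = 15*b^4 + 29*b^3 - 11*b^2 + 7*b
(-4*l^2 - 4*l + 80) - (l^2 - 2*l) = -5*l^2 - 2*l + 80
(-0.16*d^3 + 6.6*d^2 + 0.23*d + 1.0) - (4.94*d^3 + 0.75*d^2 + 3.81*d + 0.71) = -5.1*d^3 + 5.85*d^2 - 3.58*d + 0.29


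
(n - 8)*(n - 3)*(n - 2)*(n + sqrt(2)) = n^4 - 13*n^3 + sqrt(2)*n^3 - 13*sqrt(2)*n^2 + 46*n^2 - 48*n + 46*sqrt(2)*n - 48*sqrt(2)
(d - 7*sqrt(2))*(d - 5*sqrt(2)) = d^2 - 12*sqrt(2)*d + 70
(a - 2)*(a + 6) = a^2 + 4*a - 12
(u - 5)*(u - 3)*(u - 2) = u^3 - 10*u^2 + 31*u - 30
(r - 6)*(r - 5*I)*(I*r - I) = I*r^3 + 5*r^2 - 7*I*r^2 - 35*r + 6*I*r + 30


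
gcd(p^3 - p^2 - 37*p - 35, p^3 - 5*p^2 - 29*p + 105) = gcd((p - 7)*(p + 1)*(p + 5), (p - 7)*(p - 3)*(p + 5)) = p^2 - 2*p - 35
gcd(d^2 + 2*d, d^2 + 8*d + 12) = d + 2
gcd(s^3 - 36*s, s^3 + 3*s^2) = s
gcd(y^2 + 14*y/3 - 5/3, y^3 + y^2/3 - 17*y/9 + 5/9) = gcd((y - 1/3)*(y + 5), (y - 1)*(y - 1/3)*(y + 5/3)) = y - 1/3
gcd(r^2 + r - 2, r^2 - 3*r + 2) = r - 1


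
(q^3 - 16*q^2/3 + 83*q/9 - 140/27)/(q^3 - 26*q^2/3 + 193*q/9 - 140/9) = (q - 5/3)/(q - 5)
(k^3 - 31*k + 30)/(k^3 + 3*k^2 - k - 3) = (k^2 + k - 30)/(k^2 + 4*k + 3)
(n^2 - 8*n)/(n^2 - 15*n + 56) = n/(n - 7)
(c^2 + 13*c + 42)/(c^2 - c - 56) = (c + 6)/(c - 8)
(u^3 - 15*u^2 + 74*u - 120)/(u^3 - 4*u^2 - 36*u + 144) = (u - 5)/(u + 6)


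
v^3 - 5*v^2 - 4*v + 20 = (v - 5)*(v - 2)*(v + 2)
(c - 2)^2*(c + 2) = c^3 - 2*c^2 - 4*c + 8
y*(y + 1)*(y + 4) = y^3 + 5*y^2 + 4*y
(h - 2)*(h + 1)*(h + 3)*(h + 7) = h^4 + 9*h^3 + 9*h^2 - 41*h - 42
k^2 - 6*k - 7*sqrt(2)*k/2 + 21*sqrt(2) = (k - 6)*(k - 7*sqrt(2)/2)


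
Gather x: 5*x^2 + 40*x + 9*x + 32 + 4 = 5*x^2 + 49*x + 36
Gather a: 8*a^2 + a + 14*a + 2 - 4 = 8*a^2 + 15*a - 2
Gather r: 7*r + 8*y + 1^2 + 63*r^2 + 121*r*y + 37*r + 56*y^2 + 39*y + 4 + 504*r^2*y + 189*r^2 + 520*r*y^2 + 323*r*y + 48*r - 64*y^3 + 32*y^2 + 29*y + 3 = r^2*(504*y + 252) + r*(520*y^2 + 444*y + 92) - 64*y^3 + 88*y^2 + 76*y + 8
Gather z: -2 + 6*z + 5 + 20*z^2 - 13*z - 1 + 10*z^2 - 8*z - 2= 30*z^2 - 15*z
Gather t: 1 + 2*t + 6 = 2*t + 7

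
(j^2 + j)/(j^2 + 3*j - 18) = j*(j + 1)/(j^2 + 3*j - 18)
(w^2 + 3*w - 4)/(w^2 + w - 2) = (w + 4)/(w + 2)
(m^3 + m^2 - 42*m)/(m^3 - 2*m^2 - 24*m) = (m + 7)/(m + 4)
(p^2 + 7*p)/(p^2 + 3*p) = (p + 7)/(p + 3)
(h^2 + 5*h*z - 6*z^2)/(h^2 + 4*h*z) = (h^2 + 5*h*z - 6*z^2)/(h*(h + 4*z))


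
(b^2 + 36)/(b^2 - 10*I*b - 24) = (b + 6*I)/(b - 4*I)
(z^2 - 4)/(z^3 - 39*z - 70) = (z - 2)/(z^2 - 2*z - 35)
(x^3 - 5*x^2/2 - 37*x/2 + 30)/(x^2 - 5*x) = x + 5/2 - 6/x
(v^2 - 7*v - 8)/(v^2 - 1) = (v - 8)/(v - 1)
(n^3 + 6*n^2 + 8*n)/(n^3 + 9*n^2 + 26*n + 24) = n/(n + 3)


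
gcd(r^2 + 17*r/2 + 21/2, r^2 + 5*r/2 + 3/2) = r + 3/2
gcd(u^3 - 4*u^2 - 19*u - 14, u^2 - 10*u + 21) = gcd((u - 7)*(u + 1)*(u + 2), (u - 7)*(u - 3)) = u - 7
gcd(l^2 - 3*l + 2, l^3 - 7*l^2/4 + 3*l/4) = l - 1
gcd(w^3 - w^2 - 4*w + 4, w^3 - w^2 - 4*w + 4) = w^3 - w^2 - 4*w + 4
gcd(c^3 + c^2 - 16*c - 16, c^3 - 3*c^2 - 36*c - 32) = c^2 + 5*c + 4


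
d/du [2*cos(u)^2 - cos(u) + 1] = (1 - 4*cos(u))*sin(u)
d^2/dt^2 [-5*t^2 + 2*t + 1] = -10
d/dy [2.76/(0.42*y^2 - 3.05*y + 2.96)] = (8.418 - 2.3184*y)/(0.42*y^2 - 3.05*y + 2.96)^2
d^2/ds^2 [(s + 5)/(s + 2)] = 6/(s + 2)^3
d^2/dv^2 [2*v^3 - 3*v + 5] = 12*v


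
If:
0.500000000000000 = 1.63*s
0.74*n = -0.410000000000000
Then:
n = -0.55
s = 0.31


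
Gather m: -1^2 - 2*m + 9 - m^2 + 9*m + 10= -m^2 + 7*m + 18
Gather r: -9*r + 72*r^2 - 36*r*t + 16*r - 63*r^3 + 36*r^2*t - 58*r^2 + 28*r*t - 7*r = -63*r^3 + r^2*(36*t + 14) - 8*r*t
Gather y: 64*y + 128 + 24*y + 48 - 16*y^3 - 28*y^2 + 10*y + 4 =-16*y^3 - 28*y^2 + 98*y + 180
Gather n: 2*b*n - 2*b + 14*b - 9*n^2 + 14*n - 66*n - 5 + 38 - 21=12*b - 9*n^2 + n*(2*b - 52) + 12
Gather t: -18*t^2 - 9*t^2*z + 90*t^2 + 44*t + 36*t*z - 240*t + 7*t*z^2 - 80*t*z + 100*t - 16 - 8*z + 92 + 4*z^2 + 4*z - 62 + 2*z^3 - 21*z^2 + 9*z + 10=t^2*(72 - 9*z) + t*(7*z^2 - 44*z - 96) + 2*z^3 - 17*z^2 + 5*z + 24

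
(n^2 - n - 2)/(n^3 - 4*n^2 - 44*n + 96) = (n + 1)/(n^2 - 2*n - 48)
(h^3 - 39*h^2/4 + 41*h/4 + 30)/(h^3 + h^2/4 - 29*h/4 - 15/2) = (h - 8)/(h + 2)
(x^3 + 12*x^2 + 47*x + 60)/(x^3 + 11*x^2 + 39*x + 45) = (x + 4)/(x + 3)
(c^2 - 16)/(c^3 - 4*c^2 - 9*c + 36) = (c + 4)/(c^2 - 9)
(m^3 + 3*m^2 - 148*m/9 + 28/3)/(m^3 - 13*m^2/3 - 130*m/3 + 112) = (m - 2/3)/(m - 8)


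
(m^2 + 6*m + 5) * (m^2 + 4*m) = m^4 + 10*m^3 + 29*m^2 + 20*m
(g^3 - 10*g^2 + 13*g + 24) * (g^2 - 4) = g^5 - 10*g^4 + 9*g^3 + 64*g^2 - 52*g - 96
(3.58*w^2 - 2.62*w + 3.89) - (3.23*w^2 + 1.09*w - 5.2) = 0.35*w^2 - 3.71*w + 9.09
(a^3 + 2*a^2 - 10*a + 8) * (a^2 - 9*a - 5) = a^5 - 7*a^4 - 33*a^3 + 88*a^2 - 22*a - 40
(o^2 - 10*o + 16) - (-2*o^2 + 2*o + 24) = 3*o^2 - 12*o - 8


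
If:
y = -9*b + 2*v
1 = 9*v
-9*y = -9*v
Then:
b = 1/81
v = 1/9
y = 1/9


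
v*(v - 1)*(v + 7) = v^3 + 6*v^2 - 7*v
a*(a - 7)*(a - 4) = a^3 - 11*a^2 + 28*a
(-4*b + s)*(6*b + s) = -24*b^2 + 2*b*s + s^2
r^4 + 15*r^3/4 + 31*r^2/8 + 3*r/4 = r*(r + 1/4)*(r + 3/2)*(r + 2)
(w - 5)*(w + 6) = w^2 + w - 30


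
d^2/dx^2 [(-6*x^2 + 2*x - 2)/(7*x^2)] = 4*(x - 3)/(7*x^4)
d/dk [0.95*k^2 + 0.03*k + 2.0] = 1.9*k + 0.03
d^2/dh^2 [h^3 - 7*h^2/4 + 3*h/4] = 6*h - 7/2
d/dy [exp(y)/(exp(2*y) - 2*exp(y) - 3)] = (-exp(2*y) - 3)*exp(y)/(exp(4*y) - 4*exp(3*y) - 2*exp(2*y) + 12*exp(y) + 9)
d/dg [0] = 0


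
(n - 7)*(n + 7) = n^2 - 49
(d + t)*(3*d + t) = 3*d^2 + 4*d*t + t^2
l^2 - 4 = (l - 2)*(l + 2)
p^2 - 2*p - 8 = (p - 4)*(p + 2)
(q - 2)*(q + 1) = q^2 - q - 2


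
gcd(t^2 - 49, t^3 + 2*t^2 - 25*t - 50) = 1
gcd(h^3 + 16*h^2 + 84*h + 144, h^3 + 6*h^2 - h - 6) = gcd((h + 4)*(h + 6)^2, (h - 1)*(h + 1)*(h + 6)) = h + 6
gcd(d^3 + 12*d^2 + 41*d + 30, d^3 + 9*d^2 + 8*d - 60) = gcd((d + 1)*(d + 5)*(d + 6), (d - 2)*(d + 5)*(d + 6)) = d^2 + 11*d + 30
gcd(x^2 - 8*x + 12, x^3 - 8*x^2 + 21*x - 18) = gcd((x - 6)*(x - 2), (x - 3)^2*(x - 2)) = x - 2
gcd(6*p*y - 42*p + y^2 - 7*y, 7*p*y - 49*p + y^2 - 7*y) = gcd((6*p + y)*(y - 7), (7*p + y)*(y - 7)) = y - 7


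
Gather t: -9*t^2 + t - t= -9*t^2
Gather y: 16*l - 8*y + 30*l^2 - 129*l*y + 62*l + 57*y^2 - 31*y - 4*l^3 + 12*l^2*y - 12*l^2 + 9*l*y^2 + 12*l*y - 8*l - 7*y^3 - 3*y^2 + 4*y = -4*l^3 + 18*l^2 + 70*l - 7*y^3 + y^2*(9*l + 54) + y*(12*l^2 - 117*l - 35)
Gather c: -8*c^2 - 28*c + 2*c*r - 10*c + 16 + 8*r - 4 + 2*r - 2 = -8*c^2 + c*(2*r - 38) + 10*r + 10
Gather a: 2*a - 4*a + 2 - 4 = -2*a - 2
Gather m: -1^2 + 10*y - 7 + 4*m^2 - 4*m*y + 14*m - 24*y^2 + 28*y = 4*m^2 + m*(14 - 4*y) - 24*y^2 + 38*y - 8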